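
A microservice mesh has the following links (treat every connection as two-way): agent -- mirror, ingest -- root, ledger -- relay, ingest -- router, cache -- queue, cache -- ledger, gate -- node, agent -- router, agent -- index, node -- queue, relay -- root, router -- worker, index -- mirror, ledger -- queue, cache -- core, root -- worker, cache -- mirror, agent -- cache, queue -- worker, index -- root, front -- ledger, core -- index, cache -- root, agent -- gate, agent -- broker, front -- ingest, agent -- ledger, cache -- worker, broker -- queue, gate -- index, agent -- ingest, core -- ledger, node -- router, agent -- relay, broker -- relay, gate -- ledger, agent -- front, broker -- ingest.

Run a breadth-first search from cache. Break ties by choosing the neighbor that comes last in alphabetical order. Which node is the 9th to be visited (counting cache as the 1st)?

Visit cache; enqueue worker, root, queue, mirror, ledger, core, agent → queue [worker, root, queue, mirror, ledger, core, agent]
Visit worker; enqueue router → queue [root, queue, mirror, ledger, core, agent, router]
Visit root; enqueue relay, ingest, index → queue [queue, mirror, ledger, core, agent, router, relay, ingest, index]
Visit queue; enqueue node, broker → queue [mirror, ledger, core, agent, router, relay, ingest, index, node, broker]
Visit mirror → queue [ledger, core, agent, router, relay, ingest, index, node, broker]
Visit ledger; enqueue gate, front → queue [core, agent, router, relay, ingest, index, node, broker, gate, front]
Visit core → queue [agent, router, relay, ingest, index, node, broker, gate, front]
Visit agent → queue [router, relay, ingest, index, node, broker, gate, front]
Visit router → queue [relay, ingest, index, node, broker, gate, front]
Visit relay → queue [ingest, index, node, broker, gate, front]
Visit ingest → queue [index, node, broker, gate, front]
Visit index → queue [node, broker, gate, front]
Visit node → queue [broker, gate, front]
Visit broker → queue [gate, front]
Visit gate → queue [front]
Visit front → queue []

Visit order: cache, worker, root, queue, mirror, ledger, core, agent, router, relay, ingest, index, node, broker, gate, front

router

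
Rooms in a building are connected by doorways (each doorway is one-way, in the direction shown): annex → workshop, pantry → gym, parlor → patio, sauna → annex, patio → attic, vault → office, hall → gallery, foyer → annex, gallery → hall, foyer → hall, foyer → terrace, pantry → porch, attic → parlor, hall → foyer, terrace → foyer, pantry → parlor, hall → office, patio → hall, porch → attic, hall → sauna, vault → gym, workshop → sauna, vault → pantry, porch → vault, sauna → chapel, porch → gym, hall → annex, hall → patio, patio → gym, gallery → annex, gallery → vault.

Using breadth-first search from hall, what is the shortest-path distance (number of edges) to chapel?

2

Level 0: hall
Level 1: annex, foyer, gallery, office, patio, sauna
Level 2: attic, chapel, gym, terrace, vault, workshop
Level 3: pantry, parlor
Level 4: porch
chapel first appears at level 2.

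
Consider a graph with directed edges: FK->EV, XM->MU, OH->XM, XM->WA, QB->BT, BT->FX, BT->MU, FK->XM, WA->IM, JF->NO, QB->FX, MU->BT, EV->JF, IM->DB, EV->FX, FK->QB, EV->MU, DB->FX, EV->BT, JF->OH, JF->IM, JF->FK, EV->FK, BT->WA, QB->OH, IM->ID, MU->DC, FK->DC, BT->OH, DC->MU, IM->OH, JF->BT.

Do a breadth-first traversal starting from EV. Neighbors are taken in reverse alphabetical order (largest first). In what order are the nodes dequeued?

Visit EV; enqueue MU, JF, FX, FK, BT → queue [MU, JF, FX, FK, BT]
Visit MU; enqueue DC → queue [JF, FX, FK, BT, DC]
Visit JF; enqueue OH, NO, IM → queue [FX, FK, BT, DC, OH, NO, IM]
Visit FX → queue [FK, BT, DC, OH, NO, IM]
Visit FK; enqueue XM, QB → queue [BT, DC, OH, NO, IM, XM, QB]
Visit BT; enqueue WA → queue [DC, OH, NO, IM, XM, QB, WA]
Visit DC → queue [OH, NO, IM, XM, QB, WA]
Visit OH → queue [NO, IM, XM, QB, WA]
Visit NO → queue [IM, XM, QB, WA]
Visit IM; enqueue ID, DB → queue [XM, QB, WA, ID, DB]
Visit XM → queue [QB, WA, ID, DB]
Visit QB → queue [WA, ID, DB]
Visit WA → queue [ID, DB]
Visit ID → queue [DB]
Visit DB → queue []

EV MU JF FX FK BT DC OH NO IM XM QB WA ID DB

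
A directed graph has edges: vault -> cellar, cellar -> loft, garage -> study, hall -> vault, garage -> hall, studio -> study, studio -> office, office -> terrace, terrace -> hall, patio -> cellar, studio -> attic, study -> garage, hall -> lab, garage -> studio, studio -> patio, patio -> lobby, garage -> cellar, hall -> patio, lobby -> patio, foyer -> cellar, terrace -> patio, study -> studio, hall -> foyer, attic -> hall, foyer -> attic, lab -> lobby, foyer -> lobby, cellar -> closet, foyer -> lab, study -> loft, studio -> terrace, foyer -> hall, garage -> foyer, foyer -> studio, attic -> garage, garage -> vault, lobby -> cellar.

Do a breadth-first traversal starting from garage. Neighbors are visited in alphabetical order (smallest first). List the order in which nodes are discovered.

Visit garage; enqueue cellar, foyer, hall, studio, study, vault → queue [cellar, foyer, hall, studio, study, vault]
Visit cellar; enqueue closet, loft → queue [foyer, hall, studio, study, vault, closet, loft]
Visit foyer; enqueue attic, lab, lobby → queue [hall, studio, study, vault, closet, loft, attic, lab, lobby]
Visit hall; enqueue patio → queue [studio, study, vault, closet, loft, attic, lab, lobby, patio]
Visit studio; enqueue office, terrace → queue [study, vault, closet, loft, attic, lab, lobby, patio, office, terrace]
Visit study → queue [vault, closet, loft, attic, lab, lobby, patio, office, terrace]
Visit vault → queue [closet, loft, attic, lab, lobby, patio, office, terrace]
Visit closet → queue [loft, attic, lab, lobby, patio, office, terrace]
Visit loft → queue [attic, lab, lobby, patio, office, terrace]
Visit attic → queue [lab, lobby, patio, office, terrace]
Visit lab → queue [lobby, patio, office, terrace]
Visit lobby → queue [patio, office, terrace]
Visit patio → queue [office, terrace]
Visit office → queue [terrace]
Visit terrace → queue []

garage, cellar, foyer, hall, studio, study, vault, closet, loft, attic, lab, lobby, patio, office, terrace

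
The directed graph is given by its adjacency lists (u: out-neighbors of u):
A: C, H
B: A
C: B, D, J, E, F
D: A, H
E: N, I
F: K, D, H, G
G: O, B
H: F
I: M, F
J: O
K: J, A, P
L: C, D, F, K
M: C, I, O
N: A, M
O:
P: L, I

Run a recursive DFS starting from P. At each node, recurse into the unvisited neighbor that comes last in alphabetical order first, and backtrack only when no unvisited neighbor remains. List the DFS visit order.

Visit P
P → L
L → K
K → J
J → O
K → A
A → H
H → F
F → G
G → B
F → D
A → C
C → E
E → N
N → M
M → I

P -> L -> K -> J -> O -> A -> H -> F -> G -> B -> D -> C -> E -> N -> M -> I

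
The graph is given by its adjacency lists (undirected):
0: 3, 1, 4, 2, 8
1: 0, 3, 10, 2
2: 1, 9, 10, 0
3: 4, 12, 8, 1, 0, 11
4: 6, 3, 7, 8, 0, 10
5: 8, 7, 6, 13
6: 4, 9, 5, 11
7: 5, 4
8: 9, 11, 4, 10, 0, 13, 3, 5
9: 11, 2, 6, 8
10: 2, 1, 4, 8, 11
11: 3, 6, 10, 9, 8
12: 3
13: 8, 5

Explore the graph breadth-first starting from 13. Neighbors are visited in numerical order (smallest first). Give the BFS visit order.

Visit 13; enqueue 5, 8 → queue [5, 8]
Visit 5; enqueue 6, 7 → queue [8, 6, 7]
Visit 8; enqueue 0, 3, 4, 9, 10, 11 → queue [6, 7, 0, 3, 4, 9, 10, 11]
Visit 6 → queue [7, 0, 3, 4, 9, 10, 11]
Visit 7 → queue [0, 3, 4, 9, 10, 11]
Visit 0; enqueue 1, 2 → queue [3, 4, 9, 10, 11, 1, 2]
Visit 3; enqueue 12 → queue [4, 9, 10, 11, 1, 2, 12]
Visit 4 → queue [9, 10, 11, 1, 2, 12]
Visit 9 → queue [10, 11, 1, 2, 12]
Visit 10 → queue [11, 1, 2, 12]
Visit 11 → queue [1, 2, 12]
Visit 1 → queue [2, 12]
Visit 2 → queue [12]
Visit 12 → queue []

13 -> 5 -> 8 -> 6 -> 7 -> 0 -> 3 -> 4 -> 9 -> 10 -> 11 -> 1 -> 2 -> 12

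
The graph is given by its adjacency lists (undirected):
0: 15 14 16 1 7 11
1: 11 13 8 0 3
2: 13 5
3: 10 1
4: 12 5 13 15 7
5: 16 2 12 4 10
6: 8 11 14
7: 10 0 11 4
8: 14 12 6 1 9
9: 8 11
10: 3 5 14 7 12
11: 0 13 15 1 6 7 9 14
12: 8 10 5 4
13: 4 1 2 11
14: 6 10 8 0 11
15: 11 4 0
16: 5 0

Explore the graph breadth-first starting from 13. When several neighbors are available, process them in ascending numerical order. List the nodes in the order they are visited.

Visit 13; enqueue 1, 2, 4, 11 → queue [1, 2, 4, 11]
Visit 1; enqueue 0, 3, 8 → queue [2, 4, 11, 0, 3, 8]
Visit 2; enqueue 5 → queue [4, 11, 0, 3, 8, 5]
Visit 4; enqueue 7, 12, 15 → queue [11, 0, 3, 8, 5, 7, 12, 15]
Visit 11; enqueue 6, 9, 14 → queue [0, 3, 8, 5, 7, 12, 15, 6, 9, 14]
Visit 0; enqueue 16 → queue [3, 8, 5, 7, 12, 15, 6, 9, 14, 16]
Visit 3; enqueue 10 → queue [8, 5, 7, 12, 15, 6, 9, 14, 16, 10]
Visit 8 → queue [5, 7, 12, 15, 6, 9, 14, 16, 10]
Visit 5 → queue [7, 12, 15, 6, 9, 14, 16, 10]
Visit 7 → queue [12, 15, 6, 9, 14, 16, 10]
Visit 12 → queue [15, 6, 9, 14, 16, 10]
Visit 15 → queue [6, 9, 14, 16, 10]
Visit 6 → queue [9, 14, 16, 10]
Visit 9 → queue [14, 16, 10]
Visit 14 → queue [16, 10]
Visit 16 → queue [10]
Visit 10 → queue []

13, 1, 2, 4, 11, 0, 3, 8, 5, 7, 12, 15, 6, 9, 14, 16, 10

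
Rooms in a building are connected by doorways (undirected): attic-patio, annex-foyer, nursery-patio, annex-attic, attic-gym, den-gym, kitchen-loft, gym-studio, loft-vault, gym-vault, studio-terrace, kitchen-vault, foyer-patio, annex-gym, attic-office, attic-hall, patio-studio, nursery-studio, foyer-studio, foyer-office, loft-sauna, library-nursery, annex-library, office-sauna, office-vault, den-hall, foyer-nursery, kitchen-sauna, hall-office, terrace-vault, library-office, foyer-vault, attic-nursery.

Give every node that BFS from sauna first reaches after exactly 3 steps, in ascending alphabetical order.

annex, den, gym, nursery, patio, studio, terrace

Level 0: sauna
Level 1: kitchen, loft, office
Level 2: attic, foyer, hall, library, vault
Level 3: annex, den, gym, nursery, patio, studio, terrace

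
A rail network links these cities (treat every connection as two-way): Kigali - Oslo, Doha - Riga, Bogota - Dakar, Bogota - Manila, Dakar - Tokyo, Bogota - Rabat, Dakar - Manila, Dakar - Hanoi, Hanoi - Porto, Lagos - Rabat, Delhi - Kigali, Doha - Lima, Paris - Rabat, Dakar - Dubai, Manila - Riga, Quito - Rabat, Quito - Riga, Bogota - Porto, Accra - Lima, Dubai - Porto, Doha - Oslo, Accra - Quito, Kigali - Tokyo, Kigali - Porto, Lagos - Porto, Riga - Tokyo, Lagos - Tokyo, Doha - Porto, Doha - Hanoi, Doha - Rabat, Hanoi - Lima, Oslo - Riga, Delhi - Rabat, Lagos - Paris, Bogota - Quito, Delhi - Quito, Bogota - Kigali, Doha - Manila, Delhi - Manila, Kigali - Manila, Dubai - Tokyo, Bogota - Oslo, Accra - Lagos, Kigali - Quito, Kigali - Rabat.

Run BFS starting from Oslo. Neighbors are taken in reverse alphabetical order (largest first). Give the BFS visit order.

Visit Oslo; enqueue Riga, Kigali, Doha, Bogota → queue [Riga, Kigali, Doha, Bogota]
Visit Riga; enqueue Tokyo, Quito, Manila → queue [Kigali, Doha, Bogota, Tokyo, Quito, Manila]
Visit Kigali; enqueue Rabat, Porto, Delhi → queue [Doha, Bogota, Tokyo, Quito, Manila, Rabat, Porto, Delhi]
Visit Doha; enqueue Lima, Hanoi → queue [Bogota, Tokyo, Quito, Manila, Rabat, Porto, Delhi, Lima, Hanoi]
Visit Bogota; enqueue Dakar → queue [Tokyo, Quito, Manila, Rabat, Porto, Delhi, Lima, Hanoi, Dakar]
Visit Tokyo; enqueue Lagos, Dubai → queue [Quito, Manila, Rabat, Porto, Delhi, Lima, Hanoi, Dakar, Lagos, Dubai]
Visit Quito; enqueue Accra → queue [Manila, Rabat, Porto, Delhi, Lima, Hanoi, Dakar, Lagos, Dubai, Accra]
Visit Manila → queue [Rabat, Porto, Delhi, Lima, Hanoi, Dakar, Lagos, Dubai, Accra]
Visit Rabat; enqueue Paris → queue [Porto, Delhi, Lima, Hanoi, Dakar, Lagos, Dubai, Accra, Paris]
Visit Porto → queue [Delhi, Lima, Hanoi, Dakar, Lagos, Dubai, Accra, Paris]
Visit Delhi → queue [Lima, Hanoi, Dakar, Lagos, Dubai, Accra, Paris]
Visit Lima → queue [Hanoi, Dakar, Lagos, Dubai, Accra, Paris]
Visit Hanoi → queue [Dakar, Lagos, Dubai, Accra, Paris]
Visit Dakar → queue [Lagos, Dubai, Accra, Paris]
Visit Lagos → queue [Dubai, Accra, Paris]
Visit Dubai → queue [Accra, Paris]
Visit Accra → queue [Paris]
Visit Paris → queue []

Oslo, Riga, Kigali, Doha, Bogota, Tokyo, Quito, Manila, Rabat, Porto, Delhi, Lima, Hanoi, Dakar, Lagos, Dubai, Accra, Paris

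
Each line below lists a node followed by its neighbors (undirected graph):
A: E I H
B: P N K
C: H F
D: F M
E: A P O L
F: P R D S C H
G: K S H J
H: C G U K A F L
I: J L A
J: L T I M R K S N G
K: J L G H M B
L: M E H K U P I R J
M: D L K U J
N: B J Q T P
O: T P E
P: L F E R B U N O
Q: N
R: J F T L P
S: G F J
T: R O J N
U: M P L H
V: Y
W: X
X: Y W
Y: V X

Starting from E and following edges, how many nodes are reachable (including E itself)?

BFS from E visits: E, A, L, O, P, H, I, J, K, M, R, U, T, B, F, N, C, G, S, D, Q
Reachable nodes: 21 of 25 total.

21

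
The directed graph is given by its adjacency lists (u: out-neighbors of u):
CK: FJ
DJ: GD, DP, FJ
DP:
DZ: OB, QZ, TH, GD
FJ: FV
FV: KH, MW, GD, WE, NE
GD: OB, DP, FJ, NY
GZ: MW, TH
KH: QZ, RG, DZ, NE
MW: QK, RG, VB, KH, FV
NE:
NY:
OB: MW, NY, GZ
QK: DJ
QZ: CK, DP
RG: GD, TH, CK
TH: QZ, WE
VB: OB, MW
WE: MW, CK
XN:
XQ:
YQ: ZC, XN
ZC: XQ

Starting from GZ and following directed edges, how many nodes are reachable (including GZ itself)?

19

BFS from GZ visits: GZ, MW, TH, FV, KH, QK, RG, VB, QZ, WE, GD, NE, DZ, DJ, CK, OB, DP, FJ, NY
Reachable nodes: 19 of 23 total.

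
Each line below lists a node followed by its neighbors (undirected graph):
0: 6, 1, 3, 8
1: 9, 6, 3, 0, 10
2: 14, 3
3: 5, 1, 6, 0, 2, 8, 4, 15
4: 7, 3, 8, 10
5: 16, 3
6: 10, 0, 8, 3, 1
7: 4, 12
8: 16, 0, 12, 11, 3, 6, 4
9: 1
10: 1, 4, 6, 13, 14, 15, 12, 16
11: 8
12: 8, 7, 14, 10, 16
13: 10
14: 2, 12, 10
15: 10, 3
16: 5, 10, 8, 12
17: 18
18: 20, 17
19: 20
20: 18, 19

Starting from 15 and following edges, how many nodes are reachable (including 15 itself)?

17

BFS from 15 visits: 15, 10, 3, 16, 14, 13, 12, 6, 4, 1, 8, 5, 2, 0, 7, 9, 11
Reachable nodes: 17 of 21 total.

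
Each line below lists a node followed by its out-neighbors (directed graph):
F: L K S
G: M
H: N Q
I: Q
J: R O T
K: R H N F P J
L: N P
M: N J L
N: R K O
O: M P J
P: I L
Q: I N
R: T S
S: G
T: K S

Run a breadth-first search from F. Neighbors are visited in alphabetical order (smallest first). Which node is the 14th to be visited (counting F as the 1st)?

I

Visit F; enqueue K, L, S → queue [K, L, S]
Visit K; enqueue H, J, N, P, R → queue [L, S, H, J, N, P, R]
Visit L → queue [S, H, J, N, P, R]
Visit S; enqueue G → queue [H, J, N, P, R, G]
Visit H; enqueue Q → queue [J, N, P, R, G, Q]
Visit J; enqueue O, T → queue [N, P, R, G, Q, O, T]
Visit N → queue [P, R, G, Q, O, T]
Visit P; enqueue I → queue [R, G, Q, O, T, I]
Visit R → queue [G, Q, O, T, I]
Visit G; enqueue M → queue [Q, O, T, I, M]
Visit Q → queue [O, T, I, M]
Visit O → queue [T, I, M]
Visit T → queue [I, M]
Visit I → queue [M]
Visit M → queue []

Visit order: F, K, L, S, H, J, N, P, R, G, Q, O, T, I, M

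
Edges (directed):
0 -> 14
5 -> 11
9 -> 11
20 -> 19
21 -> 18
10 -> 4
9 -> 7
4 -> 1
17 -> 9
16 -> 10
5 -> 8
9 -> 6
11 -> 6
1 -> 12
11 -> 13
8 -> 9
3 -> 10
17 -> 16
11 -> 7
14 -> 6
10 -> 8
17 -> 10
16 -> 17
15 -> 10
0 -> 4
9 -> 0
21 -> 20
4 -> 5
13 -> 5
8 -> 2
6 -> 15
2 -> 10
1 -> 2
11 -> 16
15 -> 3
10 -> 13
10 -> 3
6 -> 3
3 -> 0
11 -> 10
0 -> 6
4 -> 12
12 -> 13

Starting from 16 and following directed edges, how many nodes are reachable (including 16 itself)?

BFS from 16 visits: 16, 17, 10, 9, 13, 8, 4, 3, 11, 7, 6, 0, 5, 2, 12, 1, 15, 14
Reachable nodes: 18 of 22 total.

18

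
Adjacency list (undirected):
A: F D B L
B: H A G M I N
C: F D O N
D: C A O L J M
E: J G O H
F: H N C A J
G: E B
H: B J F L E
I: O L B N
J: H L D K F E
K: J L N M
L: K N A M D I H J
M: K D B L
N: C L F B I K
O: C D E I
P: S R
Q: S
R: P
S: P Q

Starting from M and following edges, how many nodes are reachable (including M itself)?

BFS from M visits: M, L, K, D, B, N, J, I, H, A, O, C, G, F, E
Reachable nodes: 15 of 19 total.

15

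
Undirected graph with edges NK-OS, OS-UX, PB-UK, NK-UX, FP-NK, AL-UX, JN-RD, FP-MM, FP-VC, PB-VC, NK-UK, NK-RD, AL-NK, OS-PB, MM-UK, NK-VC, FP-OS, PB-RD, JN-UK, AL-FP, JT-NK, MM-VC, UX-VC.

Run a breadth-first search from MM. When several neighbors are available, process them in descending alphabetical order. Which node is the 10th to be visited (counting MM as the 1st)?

Visit MM; enqueue VC, UK, FP → queue [VC, UK, FP]
Visit VC; enqueue UX, PB, NK → queue [UK, FP, UX, PB, NK]
Visit UK; enqueue JN → queue [FP, UX, PB, NK, JN]
Visit FP; enqueue OS, AL → queue [UX, PB, NK, JN, OS, AL]
Visit UX → queue [PB, NK, JN, OS, AL]
Visit PB; enqueue RD → queue [NK, JN, OS, AL, RD]
Visit NK; enqueue JT → queue [JN, OS, AL, RD, JT]
Visit JN → queue [OS, AL, RD, JT]
Visit OS → queue [AL, RD, JT]
Visit AL → queue [RD, JT]
Visit RD → queue [JT]
Visit JT → queue []

Visit order: MM, VC, UK, FP, UX, PB, NK, JN, OS, AL, RD, JT

AL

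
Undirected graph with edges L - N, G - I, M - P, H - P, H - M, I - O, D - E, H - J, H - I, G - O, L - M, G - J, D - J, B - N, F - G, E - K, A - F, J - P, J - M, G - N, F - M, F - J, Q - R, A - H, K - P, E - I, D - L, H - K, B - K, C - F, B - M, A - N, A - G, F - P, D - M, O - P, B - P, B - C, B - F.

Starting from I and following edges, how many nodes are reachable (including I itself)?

16

BFS from I visits: I, E, G, H, O, D, K, A, F, J, N, M, P, L, B, C
Reachable nodes: 16 of 18 total.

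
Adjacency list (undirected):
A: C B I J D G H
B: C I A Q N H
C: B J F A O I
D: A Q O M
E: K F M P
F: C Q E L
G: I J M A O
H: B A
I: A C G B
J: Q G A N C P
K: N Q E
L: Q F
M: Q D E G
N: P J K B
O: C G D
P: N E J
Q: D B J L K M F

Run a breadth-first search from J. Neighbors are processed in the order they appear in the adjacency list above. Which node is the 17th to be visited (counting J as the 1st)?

Visit J; enqueue Q, G, A, N, C, P → queue [Q, G, A, N, C, P]
Visit Q; enqueue D, B, L, K, M, F → queue [G, A, N, C, P, D, B, L, K, M, F]
Visit G; enqueue I, O → queue [A, N, C, P, D, B, L, K, M, F, I, O]
Visit A; enqueue H → queue [N, C, P, D, B, L, K, M, F, I, O, H]
Visit N → queue [C, P, D, B, L, K, M, F, I, O, H]
Visit C → queue [P, D, B, L, K, M, F, I, O, H]
Visit P; enqueue E → queue [D, B, L, K, M, F, I, O, H, E]
Visit D → queue [B, L, K, M, F, I, O, H, E]
Visit B → queue [L, K, M, F, I, O, H, E]
Visit L → queue [K, M, F, I, O, H, E]
Visit K → queue [M, F, I, O, H, E]
Visit M → queue [F, I, O, H, E]
Visit F → queue [I, O, H, E]
Visit I → queue [O, H, E]
Visit O → queue [H, E]
Visit H → queue [E]
Visit E → queue []

Visit order: J, Q, G, A, N, C, P, D, B, L, K, M, F, I, O, H, E

E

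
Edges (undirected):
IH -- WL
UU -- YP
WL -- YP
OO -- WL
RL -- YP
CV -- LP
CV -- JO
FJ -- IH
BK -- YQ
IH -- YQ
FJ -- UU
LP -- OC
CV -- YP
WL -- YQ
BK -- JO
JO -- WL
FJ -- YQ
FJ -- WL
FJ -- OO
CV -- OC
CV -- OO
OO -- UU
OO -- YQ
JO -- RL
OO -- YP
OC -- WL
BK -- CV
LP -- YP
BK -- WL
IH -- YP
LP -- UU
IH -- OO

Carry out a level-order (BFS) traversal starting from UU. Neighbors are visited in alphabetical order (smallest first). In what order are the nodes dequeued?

Visit UU; enqueue FJ, LP, OO, YP → queue [FJ, LP, OO, YP]
Visit FJ; enqueue IH, WL, YQ → queue [LP, OO, YP, IH, WL, YQ]
Visit LP; enqueue CV, OC → queue [OO, YP, IH, WL, YQ, CV, OC]
Visit OO → queue [YP, IH, WL, YQ, CV, OC]
Visit YP; enqueue RL → queue [IH, WL, YQ, CV, OC, RL]
Visit IH → queue [WL, YQ, CV, OC, RL]
Visit WL; enqueue BK, JO → queue [YQ, CV, OC, RL, BK, JO]
Visit YQ → queue [CV, OC, RL, BK, JO]
Visit CV → queue [OC, RL, BK, JO]
Visit OC → queue [RL, BK, JO]
Visit RL → queue [BK, JO]
Visit BK → queue [JO]
Visit JO → queue []

UU -> FJ -> LP -> OO -> YP -> IH -> WL -> YQ -> CV -> OC -> RL -> BK -> JO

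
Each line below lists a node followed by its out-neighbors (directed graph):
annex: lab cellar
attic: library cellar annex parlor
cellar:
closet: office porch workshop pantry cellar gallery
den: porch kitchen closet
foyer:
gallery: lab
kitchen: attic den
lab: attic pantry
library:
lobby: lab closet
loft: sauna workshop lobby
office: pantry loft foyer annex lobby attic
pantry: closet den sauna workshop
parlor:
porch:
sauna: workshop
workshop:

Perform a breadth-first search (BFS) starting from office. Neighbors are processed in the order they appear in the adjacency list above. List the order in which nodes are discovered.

Visit office; enqueue pantry, loft, foyer, annex, lobby, attic → queue [pantry, loft, foyer, annex, lobby, attic]
Visit pantry; enqueue closet, den, sauna, workshop → queue [loft, foyer, annex, lobby, attic, closet, den, sauna, workshop]
Visit loft → queue [foyer, annex, lobby, attic, closet, den, sauna, workshop]
Visit foyer → queue [annex, lobby, attic, closet, den, sauna, workshop]
Visit annex; enqueue lab, cellar → queue [lobby, attic, closet, den, sauna, workshop, lab, cellar]
Visit lobby → queue [attic, closet, den, sauna, workshop, lab, cellar]
Visit attic; enqueue library, parlor → queue [closet, den, sauna, workshop, lab, cellar, library, parlor]
Visit closet; enqueue porch, gallery → queue [den, sauna, workshop, lab, cellar, library, parlor, porch, gallery]
Visit den; enqueue kitchen → queue [sauna, workshop, lab, cellar, library, parlor, porch, gallery, kitchen]
Visit sauna → queue [workshop, lab, cellar, library, parlor, porch, gallery, kitchen]
Visit workshop → queue [lab, cellar, library, parlor, porch, gallery, kitchen]
Visit lab → queue [cellar, library, parlor, porch, gallery, kitchen]
Visit cellar → queue [library, parlor, porch, gallery, kitchen]
Visit library → queue [parlor, porch, gallery, kitchen]
Visit parlor → queue [porch, gallery, kitchen]
Visit porch → queue [gallery, kitchen]
Visit gallery → queue [kitchen]
Visit kitchen → queue []

office → pantry → loft → foyer → annex → lobby → attic → closet → den → sauna → workshop → lab → cellar → library → parlor → porch → gallery → kitchen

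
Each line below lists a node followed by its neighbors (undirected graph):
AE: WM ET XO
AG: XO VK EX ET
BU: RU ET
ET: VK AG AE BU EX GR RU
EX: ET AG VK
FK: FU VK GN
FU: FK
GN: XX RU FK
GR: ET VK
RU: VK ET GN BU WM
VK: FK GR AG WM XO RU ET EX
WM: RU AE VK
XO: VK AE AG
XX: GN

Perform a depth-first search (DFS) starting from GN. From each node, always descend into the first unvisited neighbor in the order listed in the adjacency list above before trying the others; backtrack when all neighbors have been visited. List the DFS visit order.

Visit GN
GN → XX
GN → RU
RU → VK
VK → FK
FK → FU
VK → GR
GR → ET
ET → AG
AG → XO
XO → AE
AE → WM
AG → EX
ET → BU

GN → XX → RU → VK → FK → FU → GR → ET → AG → XO → AE → WM → EX → BU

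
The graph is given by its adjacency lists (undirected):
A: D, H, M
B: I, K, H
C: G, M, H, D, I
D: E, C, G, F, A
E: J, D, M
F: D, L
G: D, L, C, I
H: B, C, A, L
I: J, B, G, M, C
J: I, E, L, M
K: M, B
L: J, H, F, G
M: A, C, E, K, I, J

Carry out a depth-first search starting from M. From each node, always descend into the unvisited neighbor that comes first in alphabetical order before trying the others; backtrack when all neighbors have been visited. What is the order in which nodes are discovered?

Visit M
M → A
A → D
D → C
C → G
G → I
I → B
B → H
H → L
L → F
L → J
J → E
B → K

M, A, D, C, G, I, B, H, L, F, J, E, K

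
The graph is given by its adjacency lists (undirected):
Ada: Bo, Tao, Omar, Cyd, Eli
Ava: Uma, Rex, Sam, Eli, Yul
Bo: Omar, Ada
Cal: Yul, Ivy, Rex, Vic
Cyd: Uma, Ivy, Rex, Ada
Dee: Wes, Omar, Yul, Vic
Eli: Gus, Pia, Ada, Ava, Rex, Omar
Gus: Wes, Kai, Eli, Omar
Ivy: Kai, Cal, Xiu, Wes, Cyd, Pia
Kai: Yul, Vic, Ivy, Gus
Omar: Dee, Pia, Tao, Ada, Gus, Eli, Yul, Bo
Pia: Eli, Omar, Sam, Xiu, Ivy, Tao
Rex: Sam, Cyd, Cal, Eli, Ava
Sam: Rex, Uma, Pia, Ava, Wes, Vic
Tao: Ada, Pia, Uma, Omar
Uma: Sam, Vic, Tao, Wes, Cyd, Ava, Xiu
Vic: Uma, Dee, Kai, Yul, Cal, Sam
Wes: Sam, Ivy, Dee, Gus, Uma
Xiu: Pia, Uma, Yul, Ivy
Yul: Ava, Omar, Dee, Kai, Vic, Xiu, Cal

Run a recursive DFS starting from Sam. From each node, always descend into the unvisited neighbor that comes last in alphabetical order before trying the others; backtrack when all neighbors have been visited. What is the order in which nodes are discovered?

Visit Sam
Sam → Wes
Wes → Uma
Uma → Xiu
Xiu → Yul
Yul → Vic
Vic → Kai
Kai → Ivy
Ivy → Pia
Pia → Tao
Tao → Omar
Omar → Gus
Gus → Eli
Eli → Rex
Rex → Cyd
Cyd → Ada
Ada → Bo
Rex → Cal
Rex → Ava
Omar → Dee

Sam, Wes, Uma, Xiu, Yul, Vic, Kai, Ivy, Pia, Tao, Omar, Gus, Eli, Rex, Cyd, Ada, Bo, Cal, Ava, Dee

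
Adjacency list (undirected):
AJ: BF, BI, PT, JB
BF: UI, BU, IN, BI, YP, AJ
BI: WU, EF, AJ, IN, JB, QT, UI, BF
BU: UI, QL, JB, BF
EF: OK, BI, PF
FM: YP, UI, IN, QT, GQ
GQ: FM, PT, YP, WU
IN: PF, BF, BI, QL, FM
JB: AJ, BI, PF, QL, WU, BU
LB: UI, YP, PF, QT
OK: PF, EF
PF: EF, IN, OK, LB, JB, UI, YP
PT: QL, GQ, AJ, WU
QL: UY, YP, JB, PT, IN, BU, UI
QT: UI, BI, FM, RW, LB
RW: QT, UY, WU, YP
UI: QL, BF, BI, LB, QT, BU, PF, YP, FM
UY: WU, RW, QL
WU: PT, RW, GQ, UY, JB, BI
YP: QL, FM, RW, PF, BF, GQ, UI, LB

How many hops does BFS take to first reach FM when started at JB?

Level 0: JB
Level 1: AJ, BI, BU, PF, QL, WU
Level 2: BF, EF, GQ, IN, LB, OK, PT, QT, RW, UI, UY, YP
Level 3: FM
FM first appears at level 3.

3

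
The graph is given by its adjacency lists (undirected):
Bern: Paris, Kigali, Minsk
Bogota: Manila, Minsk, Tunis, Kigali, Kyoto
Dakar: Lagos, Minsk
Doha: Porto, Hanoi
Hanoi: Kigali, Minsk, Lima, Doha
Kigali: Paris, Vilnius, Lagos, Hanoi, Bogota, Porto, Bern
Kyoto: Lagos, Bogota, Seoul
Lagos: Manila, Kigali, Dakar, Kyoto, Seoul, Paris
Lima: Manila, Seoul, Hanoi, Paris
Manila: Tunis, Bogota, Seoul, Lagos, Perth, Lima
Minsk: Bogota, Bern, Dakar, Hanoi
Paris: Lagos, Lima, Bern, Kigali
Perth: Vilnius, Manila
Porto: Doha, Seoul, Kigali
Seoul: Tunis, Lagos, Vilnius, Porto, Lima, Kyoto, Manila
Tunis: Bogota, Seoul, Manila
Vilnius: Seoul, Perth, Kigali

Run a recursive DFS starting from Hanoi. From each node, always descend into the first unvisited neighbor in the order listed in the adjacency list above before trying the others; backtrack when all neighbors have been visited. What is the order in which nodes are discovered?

Visit Hanoi
Hanoi → Kigali
Kigali → Paris
Paris → Lagos
Lagos → Manila
Manila → Tunis
Tunis → Bogota
Bogota → Minsk
Minsk → Bern
Minsk → Dakar
Bogota → Kyoto
Kyoto → Seoul
Seoul → Vilnius
Vilnius → Perth
Seoul → Porto
Porto → Doha
Seoul → Lima

Hanoi, Kigali, Paris, Lagos, Manila, Tunis, Bogota, Minsk, Bern, Dakar, Kyoto, Seoul, Vilnius, Perth, Porto, Doha, Lima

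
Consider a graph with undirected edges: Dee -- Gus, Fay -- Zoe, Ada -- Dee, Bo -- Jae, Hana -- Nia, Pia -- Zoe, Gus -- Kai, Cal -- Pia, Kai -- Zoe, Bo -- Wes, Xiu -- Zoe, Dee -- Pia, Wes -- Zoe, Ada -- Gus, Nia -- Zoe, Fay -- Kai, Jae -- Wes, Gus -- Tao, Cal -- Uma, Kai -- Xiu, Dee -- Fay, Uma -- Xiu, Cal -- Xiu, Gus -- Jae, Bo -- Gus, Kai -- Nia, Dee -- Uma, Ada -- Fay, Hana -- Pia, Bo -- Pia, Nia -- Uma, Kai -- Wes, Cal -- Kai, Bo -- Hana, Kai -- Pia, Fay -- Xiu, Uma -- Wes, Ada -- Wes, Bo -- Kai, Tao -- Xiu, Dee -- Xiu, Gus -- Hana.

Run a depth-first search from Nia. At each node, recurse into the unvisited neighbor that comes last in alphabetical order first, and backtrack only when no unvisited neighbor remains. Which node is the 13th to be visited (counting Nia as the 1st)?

Visit Nia
Nia → Zoe
Zoe → Xiu
Xiu → Uma
Uma → Wes
Wes → Kai
Kai → Pia
Pia → Hana
Hana → Gus
Gus → Tao
Gus → Jae
Jae → Bo
Gus → Dee
Dee → Fay
Fay → Ada
Pia → Cal

Visit order: Nia, Zoe, Xiu, Uma, Wes, Kai, Pia, Hana, Gus, Tao, Jae, Bo, Dee, Fay, Ada, Cal

Dee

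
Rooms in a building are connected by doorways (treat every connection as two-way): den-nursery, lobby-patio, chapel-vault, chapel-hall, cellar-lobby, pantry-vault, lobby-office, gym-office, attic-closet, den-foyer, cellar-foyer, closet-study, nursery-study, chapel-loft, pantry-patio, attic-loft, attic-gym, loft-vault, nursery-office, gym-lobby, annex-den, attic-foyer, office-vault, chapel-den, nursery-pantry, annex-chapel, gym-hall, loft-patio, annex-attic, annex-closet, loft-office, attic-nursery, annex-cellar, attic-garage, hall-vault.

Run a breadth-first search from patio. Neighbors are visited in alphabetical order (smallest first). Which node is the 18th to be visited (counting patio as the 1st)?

study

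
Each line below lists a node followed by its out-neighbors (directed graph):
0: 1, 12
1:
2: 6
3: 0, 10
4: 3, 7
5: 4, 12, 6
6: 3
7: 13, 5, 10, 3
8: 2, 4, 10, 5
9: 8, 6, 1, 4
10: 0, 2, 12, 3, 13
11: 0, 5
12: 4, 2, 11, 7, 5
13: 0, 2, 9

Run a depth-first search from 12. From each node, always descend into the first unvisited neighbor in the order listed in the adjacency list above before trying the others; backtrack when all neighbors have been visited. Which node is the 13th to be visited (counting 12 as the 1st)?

7

Visit 12
12 → 4
4 → 3
3 → 0
0 → 1
3 → 10
10 → 2
2 → 6
10 → 13
13 → 9
9 → 8
8 → 5
4 → 7
12 → 11

Visit order: 12, 4, 3, 0, 1, 10, 2, 6, 13, 9, 8, 5, 7, 11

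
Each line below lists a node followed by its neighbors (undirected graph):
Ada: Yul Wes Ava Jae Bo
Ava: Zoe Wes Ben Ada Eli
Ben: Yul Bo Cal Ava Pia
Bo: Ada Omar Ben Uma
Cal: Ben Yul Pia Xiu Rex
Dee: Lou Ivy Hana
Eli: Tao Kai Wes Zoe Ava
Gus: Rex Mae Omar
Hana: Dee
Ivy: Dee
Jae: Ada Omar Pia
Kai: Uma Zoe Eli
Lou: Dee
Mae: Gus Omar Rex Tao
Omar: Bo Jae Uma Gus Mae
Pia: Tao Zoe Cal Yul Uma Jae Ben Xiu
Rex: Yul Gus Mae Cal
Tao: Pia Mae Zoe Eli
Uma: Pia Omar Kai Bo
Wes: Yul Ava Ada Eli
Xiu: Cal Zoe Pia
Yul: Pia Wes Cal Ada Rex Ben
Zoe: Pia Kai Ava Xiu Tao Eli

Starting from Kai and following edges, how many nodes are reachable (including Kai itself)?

BFS from Kai visits: Kai, Uma, Zoe, Eli, Pia, Omar, Bo, Ava, Xiu, Tao, Wes, Cal, Yul, Jae, Ben, Gus, Mae, Ada, Rex
Reachable nodes: 19 of 23 total.

19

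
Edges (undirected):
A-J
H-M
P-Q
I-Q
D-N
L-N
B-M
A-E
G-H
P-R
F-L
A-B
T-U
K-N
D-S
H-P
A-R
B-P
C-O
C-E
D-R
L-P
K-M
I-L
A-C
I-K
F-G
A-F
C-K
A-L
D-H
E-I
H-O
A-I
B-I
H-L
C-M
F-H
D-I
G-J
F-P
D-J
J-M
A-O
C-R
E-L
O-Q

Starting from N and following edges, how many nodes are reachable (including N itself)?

BFS from N visits: N, L, K, D, P, I, H, F, E, A, M, C, S, R, J, Q, B, O, G
Reachable nodes: 19 of 21 total.

19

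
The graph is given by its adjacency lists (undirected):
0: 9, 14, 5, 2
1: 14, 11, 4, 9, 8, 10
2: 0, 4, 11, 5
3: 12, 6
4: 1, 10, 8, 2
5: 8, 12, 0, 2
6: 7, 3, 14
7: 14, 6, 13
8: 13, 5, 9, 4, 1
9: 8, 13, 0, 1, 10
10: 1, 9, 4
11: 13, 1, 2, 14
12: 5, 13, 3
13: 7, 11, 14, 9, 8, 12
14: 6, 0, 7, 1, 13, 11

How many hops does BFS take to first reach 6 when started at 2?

3

Level 0: 2
Level 1: 0, 4, 5, 11
Level 2: 1, 8, 9, 10, 12, 13, 14
Level 3: 3, 6, 7
6 first appears at level 3.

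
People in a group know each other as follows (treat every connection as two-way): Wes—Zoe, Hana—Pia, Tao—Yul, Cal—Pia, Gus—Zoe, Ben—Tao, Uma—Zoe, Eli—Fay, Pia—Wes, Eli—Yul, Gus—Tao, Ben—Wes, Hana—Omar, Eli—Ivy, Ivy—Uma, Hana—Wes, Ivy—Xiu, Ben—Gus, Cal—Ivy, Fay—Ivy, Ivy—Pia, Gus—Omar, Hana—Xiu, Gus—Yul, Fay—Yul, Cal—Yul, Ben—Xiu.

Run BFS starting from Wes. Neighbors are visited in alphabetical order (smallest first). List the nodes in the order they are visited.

Wes → Ben → Hana → Pia → Zoe → Gus → Tao → Xiu → Omar → Cal → Ivy → Uma → Yul → Eli → Fay

Visit Wes; enqueue Ben, Hana, Pia, Zoe → queue [Ben, Hana, Pia, Zoe]
Visit Ben; enqueue Gus, Tao, Xiu → queue [Hana, Pia, Zoe, Gus, Tao, Xiu]
Visit Hana; enqueue Omar → queue [Pia, Zoe, Gus, Tao, Xiu, Omar]
Visit Pia; enqueue Cal, Ivy → queue [Zoe, Gus, Tao, Xiu, Omar, Cal, Ivy]
Visit Zoe; enqueue Uma → queue [Gus, Tao, Xiu, Omar, Cal, Ivy, Uma]
Visit Gus; enqueue Yul → queue [Tao, Xiu, Omar, Cal, Ivy, Uma, Yul]
Visit Tao → queue [Xiu, Omar, Cal, Ivy, Uma, Yul]
Visit Xiu → queue [Omar, Cal, Ivy, Uma, Yul]
Visit Omar → queue [Cal, Ivy, Uma, Yul]
Visit Cal → queue [Ivy, Uma, Yul]
Visit Ivy; enqueue Eli, Fay → queue [Uma, Yul, Eli, Fay]
Visit Uma → queue [Yul, Eli, Fay]
Visit Yul → queue [Eli, Fay]
Visit Eli → queue [Fay]
Visit Fay → queue []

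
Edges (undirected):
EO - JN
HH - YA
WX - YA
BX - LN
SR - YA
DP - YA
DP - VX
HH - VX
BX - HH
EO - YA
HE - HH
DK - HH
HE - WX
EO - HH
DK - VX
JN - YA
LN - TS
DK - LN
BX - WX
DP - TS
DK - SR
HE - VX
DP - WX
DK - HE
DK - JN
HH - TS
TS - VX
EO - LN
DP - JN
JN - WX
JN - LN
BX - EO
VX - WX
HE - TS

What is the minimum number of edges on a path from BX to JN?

2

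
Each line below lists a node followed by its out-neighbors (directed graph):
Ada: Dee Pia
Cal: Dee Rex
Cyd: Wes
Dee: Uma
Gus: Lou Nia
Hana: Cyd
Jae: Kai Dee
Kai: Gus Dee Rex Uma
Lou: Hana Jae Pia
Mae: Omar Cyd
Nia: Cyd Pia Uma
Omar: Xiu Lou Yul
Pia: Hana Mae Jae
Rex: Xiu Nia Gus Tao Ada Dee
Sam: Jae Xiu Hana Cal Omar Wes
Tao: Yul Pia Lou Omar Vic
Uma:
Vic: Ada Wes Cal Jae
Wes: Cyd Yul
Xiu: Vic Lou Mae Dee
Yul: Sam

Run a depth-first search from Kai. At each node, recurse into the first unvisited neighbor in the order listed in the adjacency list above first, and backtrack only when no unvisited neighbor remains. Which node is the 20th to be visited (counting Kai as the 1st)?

Visit Kai
Kai → Gus
Gus → Lou
Lou → Hana
Hana → Cyd
Cyd → Wes
Wes → Yul
Yul → Sam
Sam → Jae
Jae → Dee
Dee → Uma
Sam → Xiu
Xiu → Vic
Vic → Ada
Ada → Pia
Pia → Mae
Mae → Omar
Vic → Cal
Cal → Rex
Rex → Nia
Rex → Tao

Visit order: Kai, Gus, Lou, Hana, Cyd, Wes, Yul, Sam, Jae, Dee, Uma, Xiu, Vic, Ada, Pia, Mae, Omar, Cal, Rex, Nia, Tao

Nia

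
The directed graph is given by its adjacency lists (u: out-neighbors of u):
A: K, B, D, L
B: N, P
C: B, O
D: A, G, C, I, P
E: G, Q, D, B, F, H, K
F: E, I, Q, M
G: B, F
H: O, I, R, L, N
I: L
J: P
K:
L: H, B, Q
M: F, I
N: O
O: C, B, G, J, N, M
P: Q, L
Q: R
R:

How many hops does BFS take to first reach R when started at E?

2

Level 0: E
Level 1: B, D, F, G, H, K, Q
Level 2: A, C, I, L, M, N, O, P, R
Level 3: J
R first appears at level 2.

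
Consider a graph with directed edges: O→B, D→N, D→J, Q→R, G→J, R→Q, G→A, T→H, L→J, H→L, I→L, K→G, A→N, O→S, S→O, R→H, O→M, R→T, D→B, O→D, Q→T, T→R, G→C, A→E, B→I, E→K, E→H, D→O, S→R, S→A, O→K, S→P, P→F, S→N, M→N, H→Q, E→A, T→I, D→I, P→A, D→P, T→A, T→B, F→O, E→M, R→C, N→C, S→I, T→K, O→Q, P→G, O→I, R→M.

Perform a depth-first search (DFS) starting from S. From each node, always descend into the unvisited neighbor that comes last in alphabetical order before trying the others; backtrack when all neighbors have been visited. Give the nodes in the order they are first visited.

S R T K G J C A N E M H Q L I B P F O D

Visit S
S → R
R → T
T → K
K → G
G → J
G → C
G → A
A → N
A → E
E → M
E → H
H → Q
H → L
T → I
T → B
S → P
P → F
F → O
O → D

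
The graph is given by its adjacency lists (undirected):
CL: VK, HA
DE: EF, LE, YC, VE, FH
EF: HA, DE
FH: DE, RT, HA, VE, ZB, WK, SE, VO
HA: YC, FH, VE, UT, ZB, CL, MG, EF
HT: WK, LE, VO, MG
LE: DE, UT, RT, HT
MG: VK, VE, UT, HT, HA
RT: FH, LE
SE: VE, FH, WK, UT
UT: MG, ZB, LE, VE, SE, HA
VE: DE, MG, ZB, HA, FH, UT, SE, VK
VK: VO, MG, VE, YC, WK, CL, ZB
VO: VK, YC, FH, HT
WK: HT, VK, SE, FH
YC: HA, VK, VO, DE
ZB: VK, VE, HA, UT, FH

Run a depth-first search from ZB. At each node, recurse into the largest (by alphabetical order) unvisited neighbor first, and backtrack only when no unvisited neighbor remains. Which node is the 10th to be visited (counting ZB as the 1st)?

MG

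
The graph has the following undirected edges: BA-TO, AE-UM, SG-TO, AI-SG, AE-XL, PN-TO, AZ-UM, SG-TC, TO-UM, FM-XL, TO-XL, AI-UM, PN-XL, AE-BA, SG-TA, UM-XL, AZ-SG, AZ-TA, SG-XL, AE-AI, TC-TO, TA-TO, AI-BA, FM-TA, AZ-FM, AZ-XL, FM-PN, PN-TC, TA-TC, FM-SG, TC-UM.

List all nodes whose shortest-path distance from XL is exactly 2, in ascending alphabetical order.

AI, BA, TA, TC

Level 0: XL
Level 1: AE, AZ, FM, PN, SG, TO, UM
Level 2: AI, BA, TA, TC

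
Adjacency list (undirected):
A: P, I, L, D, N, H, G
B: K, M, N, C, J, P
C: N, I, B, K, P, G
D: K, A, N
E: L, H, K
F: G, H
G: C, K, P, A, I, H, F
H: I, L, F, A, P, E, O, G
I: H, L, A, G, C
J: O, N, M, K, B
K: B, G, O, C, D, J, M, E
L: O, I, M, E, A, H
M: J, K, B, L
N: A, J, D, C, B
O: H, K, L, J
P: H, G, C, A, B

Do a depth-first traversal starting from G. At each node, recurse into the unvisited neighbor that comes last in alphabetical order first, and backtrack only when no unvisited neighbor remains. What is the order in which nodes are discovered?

G -> P -> H -> O -> L -> M -> K -> J -> N -> D -> A -> I -> C -> B -> E -> F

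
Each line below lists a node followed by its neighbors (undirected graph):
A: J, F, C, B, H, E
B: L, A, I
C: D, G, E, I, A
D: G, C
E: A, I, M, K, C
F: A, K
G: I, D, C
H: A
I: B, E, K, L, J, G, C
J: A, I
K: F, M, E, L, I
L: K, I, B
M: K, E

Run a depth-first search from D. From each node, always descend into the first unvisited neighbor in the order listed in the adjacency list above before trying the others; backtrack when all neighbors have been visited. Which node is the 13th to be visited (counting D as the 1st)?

Visit D
D → G
G → I
I → B
B → L
L → K
K → F
F → A
A → J
A → C
C → E
E → M
A → H

Visit order: D, G, I, B, L, K, F, A, J, C, E, M, H

H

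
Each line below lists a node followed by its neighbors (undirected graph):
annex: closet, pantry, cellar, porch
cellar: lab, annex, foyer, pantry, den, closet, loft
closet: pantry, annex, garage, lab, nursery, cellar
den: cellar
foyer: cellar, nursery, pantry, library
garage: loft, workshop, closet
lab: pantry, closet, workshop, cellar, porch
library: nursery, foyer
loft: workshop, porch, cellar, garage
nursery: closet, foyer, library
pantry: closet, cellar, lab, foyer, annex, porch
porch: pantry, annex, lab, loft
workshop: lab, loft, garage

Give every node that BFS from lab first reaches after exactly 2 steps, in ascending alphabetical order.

annex, den, foyer, garage, loft, nursery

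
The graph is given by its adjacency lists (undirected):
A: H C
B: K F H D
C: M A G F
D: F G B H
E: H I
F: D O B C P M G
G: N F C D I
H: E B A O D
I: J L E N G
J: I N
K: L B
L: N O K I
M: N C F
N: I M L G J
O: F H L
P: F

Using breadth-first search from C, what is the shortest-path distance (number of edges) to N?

2

Level 0: C
Level 1: A, F, G, M
Level 2: B, D, H, I, N, O, P
Level 3: E, J, K, L
N first appears at level 2.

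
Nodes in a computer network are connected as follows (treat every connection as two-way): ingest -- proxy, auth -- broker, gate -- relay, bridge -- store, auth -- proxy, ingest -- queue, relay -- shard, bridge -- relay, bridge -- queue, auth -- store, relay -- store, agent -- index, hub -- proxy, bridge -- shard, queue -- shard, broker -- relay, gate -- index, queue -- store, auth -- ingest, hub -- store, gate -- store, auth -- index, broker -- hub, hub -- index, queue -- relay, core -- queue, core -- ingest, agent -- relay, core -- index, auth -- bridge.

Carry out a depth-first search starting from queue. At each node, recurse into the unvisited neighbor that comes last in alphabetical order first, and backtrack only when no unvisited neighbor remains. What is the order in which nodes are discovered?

Visit queue
queue → store
store → relay
relay → shard
shard → bridge
bridge → auth
auth → proxy
proxy → ingest
ingest → core
core → index
index → hub
hub → broker
index → gate
index → agent

queue, store, relay, shard, bridge, auth, proxy, ingest, core, index, hub, broker, gate, agent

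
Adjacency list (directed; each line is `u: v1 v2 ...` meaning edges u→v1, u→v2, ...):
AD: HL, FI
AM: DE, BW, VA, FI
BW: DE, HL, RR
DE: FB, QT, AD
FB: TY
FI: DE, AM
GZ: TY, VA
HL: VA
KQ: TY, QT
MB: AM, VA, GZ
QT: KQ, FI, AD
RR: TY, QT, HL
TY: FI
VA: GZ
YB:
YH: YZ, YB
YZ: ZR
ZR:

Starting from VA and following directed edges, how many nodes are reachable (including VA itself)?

13

BFS from VA visits: VA, GZ, TY, FI, DE, AM, QT, FB, AD, BW, KQ, HL, RR
Reachable nodes: 13 of 18 total.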